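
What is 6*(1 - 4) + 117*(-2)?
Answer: -252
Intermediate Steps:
6*(1 - 4) + 117*(-2) = 6*(-3) - 234 = -18 - 234 = -252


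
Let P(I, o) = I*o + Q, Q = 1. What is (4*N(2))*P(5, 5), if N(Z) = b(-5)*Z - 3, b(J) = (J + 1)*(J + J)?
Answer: 8008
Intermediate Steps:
b(J) = 2*J*(1 + J) (b(J) = (1 + J)*(2*J) = 2*J*(1 + J))
P(I, o) = 1 + I*o (P(I, o) = I*o + 1 = 1 + I*o)
N(Z) = -3 + 40*Z (N(Z) = (2*(-5)*(1 - 5))*Z - 3 = (2*(-5)*(-4))*Z - 3 = 40*Z - 3 = -3 + 40*Z)
(4*N(2))*P(5, 5) = (4*(-3 + 40*2))*(1 + 5*5) = (4*(-3 + 80))*(1 + 25) = (4*77)*26 = 308*26 = 8008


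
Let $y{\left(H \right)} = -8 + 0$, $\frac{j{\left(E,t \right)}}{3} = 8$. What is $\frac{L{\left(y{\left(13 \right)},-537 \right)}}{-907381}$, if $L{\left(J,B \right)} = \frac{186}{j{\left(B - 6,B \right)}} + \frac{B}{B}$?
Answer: $- \frac{35}{3629524} \approx -9.6431 \cdot 10^{-6}$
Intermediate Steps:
$j{\left(E,t \right)} = 24$ ($j{\left(E,t \right)} = 3 \cdot 8 = 24$)
$y{\left(H \right)} = -8$
$L{\left(J,B \right)} = \frac{35}{4}$ ($L{\left(J,B \right)} = \frac{186}{24} + \frac{B}{B} = 186 \cdot \frac{1}{24} + 1 = \frac{31}{4} + 1 = \frac{35}{4}$)
$\frac{L{\left(y{\left(13 \right)},-537 \right)}}{-907381} = \frac{35}{4 \left(-907381\right)} = \frac{35}{4} \left(- \frac{1}{907381}\right) = - \frac{35}{3629524}$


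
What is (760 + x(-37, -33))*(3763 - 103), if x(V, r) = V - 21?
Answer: 2569320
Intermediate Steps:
x(V, r) = -21 + V
(760 + x(-37, -33))*(3763 - 103) = (760 + (-21 - 37))*(3763 - 103) = (760 - 58)*3660 = 702*3660 = 2569320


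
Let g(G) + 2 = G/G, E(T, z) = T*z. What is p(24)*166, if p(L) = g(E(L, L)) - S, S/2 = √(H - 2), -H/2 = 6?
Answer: -166 - 332*I*√14 ≈ -166.0 - 1242.2*I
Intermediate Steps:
H = -12 (H = -2*6 = -12)
g(G) = -1 (g(G) = -2 + G/G = -2 + 1 = -1)
S = 2*I*√14 (S = 2*√(-12 - 2) = 2*√(-14) = 2*(I*√14) = 2*I*√14 ≈ 7.4833*I)
p(L) = -1 - 2*I*√14
p(24)*166 = (-1 - 2*I*√14)*166 = -166 - 332*I*√14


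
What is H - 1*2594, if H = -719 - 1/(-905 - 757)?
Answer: -5506205/1662 ≈ -3313.0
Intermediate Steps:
H = -1194977/1662 (H = -719 - 1/(-1662) = -719 - 1*(-1/1662) = -719 + 1/1662 = -1194977/1662 ≈ -719.00)
H - 1*2594 = -1194977/1662 - 1*2594 = -1194977/1662 - 2594 = -5506205/1662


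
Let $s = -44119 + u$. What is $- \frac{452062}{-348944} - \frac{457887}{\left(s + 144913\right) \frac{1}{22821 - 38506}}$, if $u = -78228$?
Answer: $\frac{208842601021731}{656189192} \approx 3.1827 \cdot 10^{5}$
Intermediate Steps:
$s = -122347$ ($s = -44119 - 78228 = -122347$)
$- \frac{452062}{-348944} - \frac{457887}{\left(s + 144913\right) \frac{1}{22821 - 38506}} = - \frac{452062}{-348944} - \frac{457887}{\left(-122347 + 144913\right) \frac{1}{22821 - 38506}} = \left(-452062\right) \left(- \frac{1}{348944}\right) - \frac{457887}{22566 \frac{1}{-15685}} = \frac{226031}{174472} - \frac{457887}{22566 \left(- \frac{1}{15685}\right)} = \frac{226031}{174472} - \frac{457887}{- \frac{22566}{15685}} = \frac{226031}{174472} - - \frac{2393985865}{7522} = \frac{226031}{174472} + \frac{2393985865}{7522} = \frac{208842601021731}{656189192}$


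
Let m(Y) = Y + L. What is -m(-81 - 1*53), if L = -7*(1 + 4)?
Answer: 169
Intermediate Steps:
L = -35 (L = -7*5 = -35)
m(Y) = -35 + Y (m(Y) = Y - 35 = -35 + Y)
-m(-81 - 1*53) = -(-35 + (-81 - 1*53)) = -(-35 + (-81 - 53)) = -(-35 - 134) = -1*(-169) = 169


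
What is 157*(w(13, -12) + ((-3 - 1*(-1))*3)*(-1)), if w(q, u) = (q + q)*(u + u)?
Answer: -97026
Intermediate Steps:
w(q, u) = 4*q*u (w(q, u) = (2*q)*(2*u) = 4*q*u)
157*(w(13, -12) + ((-3 - 1*(-1))*3)*(-1)) = 157*(4*13*(-12) + ((-3 - 1*(-1))*3)*(-1)) = 157*(-624 + ((-3 + 1)*3)*(-1)) = 157*(-624 - 2*3*(-1)) = 157*(-624 - 6*(-1)) = 157*(-624 + 6) = 157*(-618) = -97026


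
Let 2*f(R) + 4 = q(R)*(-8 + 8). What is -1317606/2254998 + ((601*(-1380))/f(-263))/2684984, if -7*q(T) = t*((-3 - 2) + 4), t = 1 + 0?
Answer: -216885492307/504552795836 ≈ -0.42986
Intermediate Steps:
t = 1
q(T) = ⅐ (q(T) = -((-3 - 2) + 4)/7 = -(-5 + 4)/7 = -(-1)/7 = -⅐*(-1) = ⅐)
f(R) = -2 (f(R) = -2 + ((-8 + 8)/7)/2 = -2 + ((⅐)*0)/2 = -2 + (½)*0 = -2 + 0 = -2)
-1317606/2254998 + ((601*(-1380))/f(-263))/2684984 = -1317606/2254998 + ((601*(-1380))/(-2))/2684984 = -1317606*1/2254998 - 829380*(-½)*(1/2684984) = -219601/375833 + 414690*(1/2684984) = -219601/375833 + 207345/1342492 = -216885492307/504552795836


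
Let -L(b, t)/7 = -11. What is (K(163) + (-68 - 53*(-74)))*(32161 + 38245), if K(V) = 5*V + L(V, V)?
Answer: 334146876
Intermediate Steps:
L(b, t) = 77 (L(b, t) = -7*(-11) = 77)
K(V) = 77 + 5*V (K(V) = 5*V + 77 = 77 + 5*V)
(K(163) + (-68 - 53*(-74)))*(32161 + 38245) = ((77 + 5*163) + (-68 - 53*(-74)))*(32161 + 38245) = ((77 + 815) + (-68 + 3922))*70406 = (892 + 3854)*70406 = 4746*70406 = 334146876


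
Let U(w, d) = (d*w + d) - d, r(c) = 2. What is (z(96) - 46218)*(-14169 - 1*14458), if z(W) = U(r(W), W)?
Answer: 1317586302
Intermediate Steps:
U(w, d) = d*w (U(w, d) = (d + d*w) - d = d*w)
z(W) = 2*W (z(W) = W*2 = 2*W)
(z(96) - 46218)*(-14169 - 1*14458) = (2*96 - 46218)*(-14169 - 1*14458) = (192 - 46218)*(-14169 - 14458) = -46026*(-28627) = 1317586302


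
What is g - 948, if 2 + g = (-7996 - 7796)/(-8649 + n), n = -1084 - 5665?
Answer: -7306154/7699 ≈ -948.97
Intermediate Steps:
n = -6749
g = -7502/7699 (g = -2 + (-7996 - 7796)/(-8649 - 6749) = -2 - 15792/(-15398) = -2 - 15792*(-1/15398) = -2 + 7896/7699 = -7502/7699 ≈ -0.97441)
g - 948 = -7502/7699 - 948 = -7306154/7699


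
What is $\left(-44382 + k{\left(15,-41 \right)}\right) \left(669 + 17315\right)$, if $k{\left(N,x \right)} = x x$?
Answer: $-767934784$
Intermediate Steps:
$k{\left(N,x \right)} = x^{2}$
$\left(-44382 + k{\left(15,-41 \right)}\right) \left(669 + 17315\right) = \left(-44382 + \left(-41\right)^{2}\right) \left(669 + 17315\right) = \left(-44382 + 1681\right) 17984 = \left(-42701\right) 17984 = -767934784$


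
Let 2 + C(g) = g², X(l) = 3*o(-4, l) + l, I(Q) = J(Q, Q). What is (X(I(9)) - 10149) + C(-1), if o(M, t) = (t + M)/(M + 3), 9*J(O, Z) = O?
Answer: -10140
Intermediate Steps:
J(O, Z) = O/9
o(M, t) = (M + t)/(3 + M)
I(Q) = Q/9
X(l) = 12 - 2*l (X(l) = 3*((-4 + l)/(3 - 4)) + l = 3*((-4 + l)/(-1)) + l = 3*(-(-4 + l)) + l = 3*(4 - l) + l = (12 - 3*l) + l = 12 - 2*l)
C(g) = -2 + g²
(X(I(9)) - 10149) + C(-1) = ((12 - 2*9/9) - 10149) + (-2 + (-1)²) = ((12 - 2*1) - 10149) + (-2 + 1) = ((12 - 2) - 10149) - 1 = (10 - 10149) - 1 = -10139 - 1 = -10140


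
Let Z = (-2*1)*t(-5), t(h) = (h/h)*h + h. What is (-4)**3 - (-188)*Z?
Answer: 3696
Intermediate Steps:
t(h) = 2*h (t(h) = 1*h + h = h + h = 2*h)
Z = 20 (Z = (-2*1)*(2*(-5)) = -2*(-10) = 20)
(-4)**3 - (-188)*Z = (-4)**3 - (-188)*20 = -64 - 47*(-80) = -64 + 3760 = 3696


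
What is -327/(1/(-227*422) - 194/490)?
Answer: 2558178770/3097421 ≈ 825.91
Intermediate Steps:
-327/(1/(-227*422) - 194/490) = -327/(-1/227*1/422 - 194*1/490) = -327/(-1/95794 - 97/245) = -327/(-9292263/23469530) = -327*(-23469530/9292263) = 2558178770/3097421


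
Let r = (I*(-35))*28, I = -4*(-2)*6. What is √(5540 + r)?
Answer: 10*I*√415 ≈ 203.72*I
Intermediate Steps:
I = 48 (I = 8*6 = 48)
r = -47040 (r = (48*(-35))*28 = -1680*28 = -47040)
√(5540 + r) = √(5540 - 47040) = √(-41500) = 10*I*√415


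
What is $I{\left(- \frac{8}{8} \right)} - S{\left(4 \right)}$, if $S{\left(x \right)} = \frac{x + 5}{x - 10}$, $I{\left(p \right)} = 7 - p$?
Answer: $\frac{19}{2} \approx 9.5$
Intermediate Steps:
$S{\left(x \right)} = \frac{5 + x}{-10 + x}$
$I{\left(- \frac{8}{8} \right)} - S{\left(4 \right)} = \left(7 - - \frac{8}{8}\right) - \frac{5 + 4}{-10 + 4} = \left(7 - \left(-8\right) \frac{1}{8}\right) - \frac{1}{-6} \cdot 9 = \left(7 - -1\right) - \left(- \frac{1}{6}\right) 9 = \left(7 + 1\right) - - \frac{3}{2} = 8 + \frac{3}{2} = \frac{19}{2}$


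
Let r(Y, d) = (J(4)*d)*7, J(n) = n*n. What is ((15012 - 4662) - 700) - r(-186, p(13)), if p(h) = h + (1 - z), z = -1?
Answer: 7970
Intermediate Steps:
J(n) = n²
p(h) = 2 + h (p(h) = h + (1 - 1*(-1)) = h + (1 + 1) = h + 2 = 2 + h)
r(Y, d) = 112*d (r(Y, d) = (4²*d)*7 = (16*d)*7 = 112*d)
((15012 - 4662) - 700) - r(-186, p(13)) = ((15012 - 4662) - 700) - 112*(2 + 13) = (10350 - 700) - 112*15 = 9650 - 1*1680 = 9650 - 1680 = 7970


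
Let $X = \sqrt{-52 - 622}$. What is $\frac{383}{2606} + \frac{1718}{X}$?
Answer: $\frac{383}{2606} - \frac{859 i \sqrt{674}}{337} \approx 0.14697 - 66.175 i$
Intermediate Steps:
$X = i \sqrt{674}$ ($X = \sqrt{-674} = i \sqrt{674} \approx 25.962 i$)
$\frac{383}{2606} + \frac{1718}{X} = \frac{383}{2606} + \frac{1718}{i \sqrt{674}} = 383 \cdot \frac{1}{2606} + 1718 \left(- \frac{i \sqrt{674}}{674}\right) = \frac{383}{2606} - \frac{859 i \sqrt{674}}{337}$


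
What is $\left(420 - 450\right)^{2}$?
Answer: $900$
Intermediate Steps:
$\left(420 - 450\right)^{2} = \left(-30\right)^{2} = 900$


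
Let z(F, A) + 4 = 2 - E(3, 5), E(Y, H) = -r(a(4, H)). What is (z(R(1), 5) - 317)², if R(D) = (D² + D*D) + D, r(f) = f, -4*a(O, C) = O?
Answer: 102400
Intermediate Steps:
a(O, C) = -O/4
E(Y, H) = 1 (E(Y, H) = -(-1)*4/4 = -1*(-1) = 1)
R(D) = D + 2*D² (R(D) = (D² + D²) + D = 2*D² + D = D + 2*D²)
z(F, A) = -3 (z(F, A) = -4 + (2 - 1*1) = -4 + (2 - 1) = -4 + 1 = -3)
(z(R(1), 5) - 317)² = (-3 - 317)² = (-320)² = 102400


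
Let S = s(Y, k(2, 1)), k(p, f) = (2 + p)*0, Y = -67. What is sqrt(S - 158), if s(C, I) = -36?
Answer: I*sqrt(194) ≈ 13.928*I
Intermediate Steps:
k(p, f) = 0
S = -36
sqrt(S - 158) = sqrt(-36 - 158) = sqrt(-194) = I*sqrt(194)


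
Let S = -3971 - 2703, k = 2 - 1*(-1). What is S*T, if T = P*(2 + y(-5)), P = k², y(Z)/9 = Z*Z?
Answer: -13634982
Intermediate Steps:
y(Z) = 9*Z² (y(Z) = 9*(Z*Z) = 9*Z²)
k = 3 (k = 2 + 1 = 3)
P = 9 (P = 3² = 9)
T = 2043 (T = 9*(2 + 9*(-5)²) = 9*(2 + 9*25) = 9*(2 + 225) = 9*227 = 2043)
S = -6674
S*T = -6674*2043 = -13634982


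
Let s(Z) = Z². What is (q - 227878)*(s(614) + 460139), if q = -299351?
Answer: -441361848915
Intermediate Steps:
(q - 227878)*(s(614) + 460139) = (-299351 - 227878)*(614² + 460139) = -527229*(376996 + 460139) = -527229*837135 = -441361848915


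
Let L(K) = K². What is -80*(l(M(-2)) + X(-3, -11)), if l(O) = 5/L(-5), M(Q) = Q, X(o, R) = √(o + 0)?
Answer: -16 - 80*I*√3 ≈ -16.0 - 138.56*I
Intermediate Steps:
X(o, R) = √o
l(O) = ⅕ (l(O) = 5/((-5)²) = 5/25 = 5*(1/25) = ⅕)
-80*(l(M(-2)) + X(-3, -11)) = -80*(⅕ + √(-3)) = -80*(⅕ + I*√3) = -16 - 80*I*√3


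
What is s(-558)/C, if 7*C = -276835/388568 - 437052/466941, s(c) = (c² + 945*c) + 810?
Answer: 30359712963896064/33232225919 ≈ 9.1356e+5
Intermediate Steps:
s(c) = 810 + c² + 945*c
C = -99696677757/423356104472 (C = (-276835/388568 - 437052/466941)/7 = (-276835*1/388568 - 437052*1/466941)/7 = (-276835/388568 - 145684/155647)/7 = (⅐)*(-99696677757/60479443496) = -99696677757/423356104472 ≈ -0.23549)
s(-558)/C = (810 + (-558)² + 945*(-558))/(-99696677757/423356104472) = (810 + 311364 - 527310)*(-423356104472/99696677757) = -215136*(-423356104472/99696677757) = 30359712963896064/33232225919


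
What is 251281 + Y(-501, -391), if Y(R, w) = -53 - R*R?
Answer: 227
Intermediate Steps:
Y(R, w) = -53 - R**2
251281 + Y(-501, -391) = 251281 + (-53 - 1*(-501)**2) = 251281 + (-53 - 1*251001) = 251281 + (-53 - 251001) = 251281 - 251054 = 227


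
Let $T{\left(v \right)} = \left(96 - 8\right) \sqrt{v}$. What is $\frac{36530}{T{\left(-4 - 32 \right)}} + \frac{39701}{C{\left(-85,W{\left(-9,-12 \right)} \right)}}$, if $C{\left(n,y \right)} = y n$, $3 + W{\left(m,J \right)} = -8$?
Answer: $\frac{39701}{935} - \frac{18265 i}{264} \approx 42.461 - 69.186 i$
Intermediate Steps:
$W{\left(m,J \right)} = -11$ ($W{\left(m,J \right)} = -3 - 8 = -11$)
$C{\left(n,y \right)} = n y$
$T{\left(v \right)} = 88 \sqrt{v}$ ($T{\left(v \right)} = \left(96 - 8\right) \sqrt{v} = 88 \sqrt{v}$)
$\frac{36530}{T{\left(-4 - 32 \right)}} + \frac{39701}{C{\left(-85,W{\left(-9,-12 \right)} \right)}} = \frac{36530}{88 \sqrt{-4 - 32}} + \frac{39701}{\left(-85\right) \left(-11\right)} = \frac{36530}{88 \sqrt{-4 - 32}} + \frac{39701}{935} = \frac{36530}{88 \sqrt{-36}} + 39701 \cdot \frac{1}{935} = \frac{36530}{88 \cdot 6 i} + \frac{39701}{935} = \frac{36530}{528 i} + \frac{39701}{935} = 36530 \left(- \frac{i}{528}\right) + \frac{39701}{935} = - \frac{18265 i}{264} + \frac{39701}{935} = \frac{39701}{935} - \frac{18265 i}{264}$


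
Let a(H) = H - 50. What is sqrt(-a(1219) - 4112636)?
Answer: I*sqrt(4113805) ≈ 2028.3*I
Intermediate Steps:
a(H) = -50 + H
sqrt(-a(1219) - 4112636) = sqrt(-(-50 + 1219) - 4112636) = sqrt(-1*1169 - 4112636) = sqrt(-1169 - 4112636) = sqrt(-4113805) = I*sqrt(4113805)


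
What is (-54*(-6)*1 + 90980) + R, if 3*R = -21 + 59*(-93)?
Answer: 89468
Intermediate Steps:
R = -1836 (R = (-21 + 59*(-93))/3 = (-21 - 5487)/3 = (⅓)*(-5508) = -1836)
(-54*(-6)*1 + 90980) + R = (-54*(-6)*1 + 90980) - 1836 = (324*1 + 90980) - 1836 = (324 + 90980) - 1836 = 91304 - 1836 = 89468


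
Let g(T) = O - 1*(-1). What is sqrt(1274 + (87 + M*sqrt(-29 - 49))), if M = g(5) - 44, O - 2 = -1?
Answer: sqrt(1361 - 42*I*sqrt(78)) ≈ 37.227 - 4.9821*I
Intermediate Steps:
O = 1 (O = 2 - 1 = 1)
g(T) = 2 (g(T) = 1 - 1*(-1) = 1 + 1 = 2)
M = -42 (M = 2 - 44 = -42)
sqrt(1274 + (87 + M*sqrt(-29 - 49))) = sqrt(1274 + (87 - 42*sqrt(-29 - 49))) = sqrt(1274 + (87 - 42*I*sqrt(78))) = sqrt(1361 - 42*I*sqrt(78))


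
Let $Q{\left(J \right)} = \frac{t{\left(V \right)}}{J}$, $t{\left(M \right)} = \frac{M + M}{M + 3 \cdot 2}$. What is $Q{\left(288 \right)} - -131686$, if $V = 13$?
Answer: $\frac{360292909}{2736} \approx 1.3169 \cdot 10^{5}$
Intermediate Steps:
$t{\left(M \right)} = \frac{2 M}{6 + M}$ ($t{\left(M \right)} = \frac{2 M}{M + 6} = \frac{2 M}{6 + M}$)
$Q{\left(J \right)} = \frac{26}{19 J}$ ($Q{\left(J \right)} = \frac{2 \cdot 13 \frac{1}{6 + 13}}{J} = \frac{2 \cdot 13 \cdot \frac{1}{19}}{J} = \frac{26}{19 J}$)
$Q{\left(288 \right)} - -131686 = \frac{26}{19 \cdot 288} - -131686 = \frac{26}{19} \cdot \frac{1}{288} + 131686 = \frac{13}{2736} + 131686 = \frac{360292909}{2736}$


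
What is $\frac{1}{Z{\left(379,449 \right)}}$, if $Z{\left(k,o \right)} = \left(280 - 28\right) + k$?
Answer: $\frac{1}{631} \approx 0.0015848$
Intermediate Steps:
$Z{\left(k,o \right)} = 252 + k$
$\frac{1}{Z{\left(379,449 \right)}} = \frac{1}{252 + 379} = \frac{1}{631}$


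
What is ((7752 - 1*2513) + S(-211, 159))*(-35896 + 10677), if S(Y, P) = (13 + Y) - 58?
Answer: -125666277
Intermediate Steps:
S(Y, P) = -45 + Y
((7752 - 1*2513) + S(-211, 159))*(-35896 + 10677) = ((7752 - 1*2513) + (-45 - 211))*(-35896 + 10677) = ((7752 - 2513) - 256)*(-25219) = (5239 - 256)*(-25219) = 4983*(-25219) = -125666277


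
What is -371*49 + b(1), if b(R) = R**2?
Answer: -18178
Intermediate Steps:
-371*49 + b(1) = -371*49 + 1**2 = -18179 + 1 = -18178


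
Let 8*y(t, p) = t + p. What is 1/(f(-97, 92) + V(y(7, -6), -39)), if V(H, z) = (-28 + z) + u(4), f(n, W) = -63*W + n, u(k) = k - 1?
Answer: -1/5957 ≈ -0.00016787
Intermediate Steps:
u(k) = -1 + k
y(t, p) = p/8 + t/8 (y(t, p) = (t + p)/8 = (p + t)/8 = p/8 + t/8)
f(n, W) = n - 63*W
V(H, z) = -25 + z (V(H, z) = (-28 + z) + (-1 + 4) = (-28 + z) + 3 = -25 + z)
1/(f(-97, 92) + V(y(7, -6), -39)) = 1/((-97 - 63*92) + (-25 - 39)) = 1/((-97 - 5796) - 64) = 1/(-5893 - 64) = 1/(-5957) = -1/5957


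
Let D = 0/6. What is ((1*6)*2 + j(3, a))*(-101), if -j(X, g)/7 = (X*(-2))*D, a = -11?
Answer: -1212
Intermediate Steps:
D = 0 (D = 0*(⅙) = 0)
j(X, g) = 0 (j(X, g) = -7*X*(-2)*0 = -7*(-2*X)*0 = -7*0 = 0)
((1*6)*2 + j(3, a))*(-101) = ((1*6)*2 + 0)*(-101) = (6*2 + 0)*(-101) = (12 + 0)*(-101) = 12*(-101) = -1212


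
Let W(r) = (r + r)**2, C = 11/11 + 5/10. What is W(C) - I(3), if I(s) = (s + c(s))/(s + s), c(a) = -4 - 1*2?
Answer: 19/2 ≈ 9.5000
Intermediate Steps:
c(a) = -6 (c(a) = -4 - 2 = -6)
C = 3/2 (C = 11*(1/11) + 5*(1/10) = 1 + 1/2 = 3/2 ≈ 1.5000)
W(r) = 4*r**2 (W(r) = (2*r)**2 = 4*r**2)
I(s) = (-6 + s)/(2*s) (I(s) = (s - 6)/(s + s) = (-6 + s)/((2*s)) = (-6 + s)*(1/(2*s)) = (-6 + s)/(2*s))
W(C) - I(3) = 4*(3/2)**2 - (-6 + 3)/(2*3) = 4*(9/4) - (-3)/(2*3) = 9 - 1*(-1/2) = 9 + 1/2 = 19/2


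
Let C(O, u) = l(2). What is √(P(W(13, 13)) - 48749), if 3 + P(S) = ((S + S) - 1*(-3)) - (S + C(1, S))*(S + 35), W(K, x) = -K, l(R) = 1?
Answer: I*√48511 ≈ 220.25*I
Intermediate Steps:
C(O, u) = 1
P(S) = 2*S - (1 + S)*(35 + S) (P(S) = -3 + (((S + S) - 1*(-3)) - (S + 1)*(S + 35)) = -3 + ((2*S + 3) - (1 + S)*(35 + S)) = -3 + ((3 + 2*S) - (1 + S)*(35 + S)) = -3 + (3 + 2*S - (1 + S)*(35 + S)) = 2*S - (1 + S)*(35 + S))
√(P(W(13, 13)) - 48749) = √((-35 - (-1*13)² - (-34)*13) - 48749) = √((-35 - 1*(-13)² - 34*(-13)) - 48749) = √((-35 - 1*169 + 442) - 48749) = √((-35 - 169 + 442) - 48749) = √(238 - 48749) = √(-48511) = I*√48511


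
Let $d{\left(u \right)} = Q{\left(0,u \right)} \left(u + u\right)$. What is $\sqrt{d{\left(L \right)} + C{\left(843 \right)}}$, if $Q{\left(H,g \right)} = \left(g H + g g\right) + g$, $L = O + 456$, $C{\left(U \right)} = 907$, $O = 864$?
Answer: $\sqrt{4603421707} \approx 67849.0$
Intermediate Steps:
$L = 1320$ ($L = 864 + 456 = 1320$)
$Q{\left(H,g \right)} = g + g^{2} + H g$ ($Q{\left(H,g \right)} = \left(H g + g^{2}\right) + g = \left(g^{2} + H g\right) + g = g + g^{2} + H g$)
$d{\left(u \right)} = 2 u^{2} \left(1 + u\right)$ ($d{\left(u \right)} = u \left(1 + 0 + u\right) \left(u + u\right) = u \left(1 + u\right) 2 u = 2 u^{2} \left(1 + u\right)$)
$\sqrt{d{\left(L \right)} + C{\left(843 \right)}} = \sqrt{2 \cdot 1320^{2} \left(1 + 1320\right) + 907} = \sqrt{2 \cdot 1742400 \cdot 1321 + 907} = \sqrt{4603420800 + 907} = \sqrt{4603421707}$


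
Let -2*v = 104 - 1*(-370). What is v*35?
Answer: -8295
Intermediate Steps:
v = -237 (v = -(104 - 1*(-370))/2 = -(104 + 370)/2 = -½*474 = -237)
v*35 = -237*35 = -8295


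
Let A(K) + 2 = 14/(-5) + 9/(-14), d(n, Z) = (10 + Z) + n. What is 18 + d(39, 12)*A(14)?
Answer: -21981/70 ≈ -314.01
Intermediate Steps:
d(n, Z) = 10 + Z + n
A(K) = -381/70 (A(K) = -2 + (14/(-5) + 9/(-14)) = -2 + (14*(-1/5) + 9*(-1/14)) = -2 + (-14/5 - 9/14) = -2 - 241/70 = -381/70)
18 + d(39, 12)*A(14) = 18 + (10 + 12 + 39)*(-381/70) = 18 + 61*(-381/70) = 18 - 23241/70 = -21981/70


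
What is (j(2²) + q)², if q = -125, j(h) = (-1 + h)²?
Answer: 13456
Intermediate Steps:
(j(2²) + q)² = ((-1 + 2²)² - 125)² = ((-1 + 4)² - 125)² = (3² - 125)² = (9 - 125)² = (-116)² = 13456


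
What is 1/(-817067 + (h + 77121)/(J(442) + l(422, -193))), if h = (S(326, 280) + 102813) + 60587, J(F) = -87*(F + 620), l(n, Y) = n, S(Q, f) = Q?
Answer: -91972/75147526971 ≈ -1.2239e-6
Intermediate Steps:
J(F) = -53940 - 87*F (J(F) = -87*(620 + F) = -53940 - 87*F)
h = 163726 (h = (326 + 102813) + 60587 = 103139 + 60587 = 163726)
1/(-817067 + (h + 77121)/(J(442) + l(422, -193))) = 1/(-817067 + (163726 + 77121)/((-53940 - 87*442) + 422)) = 1/(-817067 + 240847/((-53940 - 38454) + 422)) = 1/(-817067 + 240847/(-92394 + 422)) = 1/(-817067 + 240847/(-91972)) = 1/(-817067 + 240847*(-1/91972)) = 1/(-817067 - 240847/91972) = 1/(-75147526971/91972) = -91972/75147526971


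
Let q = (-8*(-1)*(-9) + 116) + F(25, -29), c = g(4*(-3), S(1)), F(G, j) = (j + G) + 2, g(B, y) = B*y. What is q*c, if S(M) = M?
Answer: -504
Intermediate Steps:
F(G, j) = 2 + G + j (F(G, j) = (G + j) + 2 = 2 + G + j)
c = -12 (c = (4*(-3))*1 = -12*1 = -12)
q = 42 (q = (-8*(-1)*(-9) + 116) + (2 + 25 - 29) = (8*(-9) + 116) - 2 = (-72 + 116) - 2 = 44 - 2 = 42)
q*c = 42*(-12) = -504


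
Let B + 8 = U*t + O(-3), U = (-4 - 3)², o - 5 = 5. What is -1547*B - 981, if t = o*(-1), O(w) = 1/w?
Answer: 2309822/3 ≈ 7.6994e+5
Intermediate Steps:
O(w) = 1/w
o = 10 (o = 5 + 5 = 10)
t = -10 (t = 10*(-1) = -10)
U = 49 (U = (-7)² = 49)
B = -1495/3 (B = -8 + (49*(-10) + 1/(-3)) = -8 + (-490 - ⅓) = -8 - 1471/3 = -1495/3 ≈ -498.33)
-1547*B - 981 = -1547*(-1495/3) - 981 = 2312765/3 - 981 = 2309822/3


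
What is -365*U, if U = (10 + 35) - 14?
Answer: -11315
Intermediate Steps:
U = 31 (U = 45 - 14 = 31)
-365*U = -365*31 = -11315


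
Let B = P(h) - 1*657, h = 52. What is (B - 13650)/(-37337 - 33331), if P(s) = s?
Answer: 14255/70668 ≈ 0.20172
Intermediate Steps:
B = -605 (B = 52 - 1*657 = 52 - 657 = -605)
(B - 13650)/(-37337 - 33331) = (-605 - 13650)/(-37337 - 33331) = -14255/(-70668) = -14255*(-1/70668) = 14255/70668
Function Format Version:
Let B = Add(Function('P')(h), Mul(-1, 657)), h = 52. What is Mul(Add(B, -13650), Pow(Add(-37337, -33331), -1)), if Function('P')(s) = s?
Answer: Rational(14255, 70668) ≈ 0.20172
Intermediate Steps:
B = -605 (B = Add(52, Mul(-1, 657)) = Add(52, -657) = -605)
Mul(Add(B, -13650), Pow(Add(-37337, -33331), -1)) = Mul(Add(-605, -13650), Pow(Add(-37337, -33331), -1)) = Mul(-14255, Pow(-70668, -1)) = Mul(-14255, Rational(-1, 70668)) = Rational(14255, 70668)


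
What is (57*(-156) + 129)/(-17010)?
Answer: 2921/5670 ≈ 0.51517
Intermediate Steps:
(57*(-156) + 129)/(-17010) = (-8892 + 129)*(-1/17010) = -8763*(-1/17010) = 2921/5670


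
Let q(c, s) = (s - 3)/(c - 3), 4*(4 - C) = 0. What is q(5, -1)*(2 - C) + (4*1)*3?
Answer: 16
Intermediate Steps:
C = 4 (C = 4 - 1/4*0 = 4 + 0 = 4)
q(c, s) = (-3 + s)/(-3 + c)
q(5, -1)*(2 - C) + (4*1)*3 = ((-3 - 1)/(-3 + 5))*(2 - 1*4) + (4*1)*3 = (-4/2)*(2 - 4) + 4*3 = ((1/2)*(-4))*(-2) + 12 = -2*(-2) + 12 = 4 + 12 = 16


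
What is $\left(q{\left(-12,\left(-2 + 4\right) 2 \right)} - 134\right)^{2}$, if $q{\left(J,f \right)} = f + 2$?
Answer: $16384$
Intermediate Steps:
$q{\left(J,f \right)} = 2 + f$
$\left(q{\left(-12,\left(-2 + 4\right) 2 \right)} - 134\right)^{2} = \left(\left(2 + \left(-2 + 4\right) 2\right) - 134\right)^{2} = \left(\left(2 + 2 \cdot 2\right) - 134\right)^{2} = \left(\left(2 + 4\right) - 134\right)^{2} = \left(6 - 134\right)^{2} = \left(-128\right)^{2} = 16384$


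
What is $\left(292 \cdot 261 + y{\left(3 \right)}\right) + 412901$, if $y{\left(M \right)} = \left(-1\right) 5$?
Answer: $489108$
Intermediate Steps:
$y{\left(M \right)} = -5$
$\left(292 \cdot 261 + y{\left(3 \right)}\right) + 412901 = \left(292 \cdot 261 - 5\right) + 412901 = \left(76212 - 5\right) + 412901 = 76207 + 412901 = 489108$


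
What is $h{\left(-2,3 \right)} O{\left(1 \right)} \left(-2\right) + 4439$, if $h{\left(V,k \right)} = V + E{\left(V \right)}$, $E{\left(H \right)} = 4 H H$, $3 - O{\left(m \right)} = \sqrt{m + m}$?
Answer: $4355 + 28 \sqrt{2} \approx 4394.6$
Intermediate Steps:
$O{\left(m \right)} = 3 - \sqrt{2} \sqrt{m}$ ($O{\left(m \right)} = 3 - \sqrt{m + m} = 3 - \sqrt{2 m} = 3 - \sqrt{2} \sqrt{m}$)
$E{\left(H \right)} = 4 H^{2}$
$h{\left(V,k \right)} = V + 4 V^{2}$
$h{\left(-2,3 \right)} O{\left(1 \right)} \left(-2\right) + 4439 = - 2 \left(1 + 4 \left(-2\right)\right) \left(3 - \sqrt{2} \sqrt{1}\right) \left(-2\right) + 4439 = - 2 \left(1 - 8\right) \left(3 - \sqrt{2} \cdot 1\right) \left(-2\right) + 4439 = \left(-2\right) \left(-7\right) \left(3 - \sqrt{2}\right) \left(-2\right) + 4439 = 14 \left(3 - \sqrt{2}\right) \left(-2\right) + 4439 = \left(42 - 14 \sqrt{2}\right) \left(-2\right) + 4439 = \left(-84 + 28 \sqrt{2}\right) + 4439 = 4355 + 28 \sqrt{2}$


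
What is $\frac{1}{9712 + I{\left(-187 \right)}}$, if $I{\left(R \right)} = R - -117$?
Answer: $\frac{1}{9642} \approx 0.00010371$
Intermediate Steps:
$I{\left(R \right)} = 117 + R$ ($I{\left(R \right)} = R + 117 = 117 + R$)
$\frac{1}{9712 + I{\left(-187 \right)}} = \frac{1}{9712 + \left(117 - 187\right)} = \frac{1}{9712 - 70} = \frac{1}{9642}$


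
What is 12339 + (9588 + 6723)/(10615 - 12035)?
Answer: 17505069/1420 ≈ 12328.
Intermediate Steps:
12339 + (9588 + 6723)/(10615 - 12035) = 12339 + 16311/(-1420) = 12339 + 16311*(-1/1420) = 12339 - 16311/1420 = 17505069/1420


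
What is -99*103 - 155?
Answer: -10352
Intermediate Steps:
-99*103 - 155 = -10197 - 155 = -10352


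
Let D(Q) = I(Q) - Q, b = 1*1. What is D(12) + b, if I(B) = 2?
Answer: -9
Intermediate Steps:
b = 1
D(Q) = 2 - Q
D(12) + b = (2 - 1*12) + 1 = (2 - 12) + 1 = -10 + 1 = -9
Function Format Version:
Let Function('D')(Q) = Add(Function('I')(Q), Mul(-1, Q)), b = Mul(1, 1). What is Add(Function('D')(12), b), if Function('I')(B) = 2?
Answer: -9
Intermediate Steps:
b = 1
Function('D')(Q) = Add(2, Mul(-1, Q))
Add(Function('D')(12), b) = Add(Add(2, Mul(-1, 12)), 1) = Add(Add(2, -12), 1) = Add(-10, 1) = -9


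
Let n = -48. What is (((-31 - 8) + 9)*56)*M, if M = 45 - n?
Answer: -156240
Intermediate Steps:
M = 93 (M = 45 - 1*(-48) = 45 + 48 = 93)
(((-31 - 8) + 9)*56)*M = (((-31 - 8) + 9)*56)*93 = ((-39 + 9)*56)*93 = -30*56*93 = -1680*93 = -156240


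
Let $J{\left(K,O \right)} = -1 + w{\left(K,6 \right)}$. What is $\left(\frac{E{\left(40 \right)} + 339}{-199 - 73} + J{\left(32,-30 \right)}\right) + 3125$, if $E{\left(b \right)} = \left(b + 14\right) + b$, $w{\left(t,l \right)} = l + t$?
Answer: $\frac{859631}{272} \approx 3160.4$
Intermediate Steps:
$E{\left(b \right)} = 14 + 2 b$ ($E{\left(b \right)} = \left(14 + b\right) + b = 14 + 2 b$)
$J{\left(K,O \right)} = 5 + K$ ($J{\left(K,O \right)} = -1 + \left(6 + K\right) = 5 + K$)
$\left(\frac{E{\left(40 \right)} + 339}{-199 - 73} + J{\left(32,-30 \right)}\right) + 3125 = \left(\frac{\left(14 + 2 \cdot 40\right) + 339}{-199 - 73} + \left(5 + 32\right)\right) + 3125 = \left(\frac{\left(14 + 80\right) + 339}{-272} + 37\right) + 3125 = \left(\left(94 + 339\right) \left(- \frac{1}{272}\right) + 37\right) + 3125 = \left(433 \left(- \frac{1}{272}\right) + 37\right) + 3125 = \left(- \frac{433}{272} + 37\right) + 3125 = \frac{9631}{272} + 3125 = \frac{859631}{272}$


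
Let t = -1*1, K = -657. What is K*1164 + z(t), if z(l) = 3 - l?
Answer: -764744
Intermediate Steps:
t = -1
K*1164 + z(t) = -657*1164 + (3 - 1*(-1)) = -764748 + (3 + 1) = -764748 + 4 = -764744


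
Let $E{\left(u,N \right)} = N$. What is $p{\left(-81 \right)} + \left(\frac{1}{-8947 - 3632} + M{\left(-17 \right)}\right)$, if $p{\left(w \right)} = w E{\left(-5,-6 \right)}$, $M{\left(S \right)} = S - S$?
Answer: $\frac{6113393}{12579} \approx 486.0$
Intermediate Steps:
$M{\left(S \right)} = 0$
$p{\left(w \right)} = - 6 w$ ($p{\left(w \right)} = w \left(-6\right) = - 6 w$)
$p{\left(-81 \right)} + \left(\frac{1}{-8947 - 3632} + M{\left(-17 \right)}\right) = \left(-6\right) \left(-81\right) + \left(\frac{1}{-8947 - 3632} + 0\right) = 486 + \left(\frac{1}{-12579} + 0\right) = 486 + \left(- \frac{1}{12579} + 0\right) = 486 - \frac{1}{12579} = \frac{6113393}{12579}$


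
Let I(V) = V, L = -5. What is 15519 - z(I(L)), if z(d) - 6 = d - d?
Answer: 15513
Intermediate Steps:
z(d) = 6 (z(d) = 6 + (d - d) = 6 + 0 = 6)
15519 - z(I(L)) = 15519 - 1*6 = 15519 - 6 = 15513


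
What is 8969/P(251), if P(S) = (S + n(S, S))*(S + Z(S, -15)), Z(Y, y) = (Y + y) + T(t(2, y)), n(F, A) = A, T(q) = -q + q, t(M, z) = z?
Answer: 8969/244474 ≈ 0.036687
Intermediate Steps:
T(q) = 0
Z(Y, y) = Y + y (Z(Y, y) = (Y + y) + 0 = Y + y)
P(S) = 2*S*(-15 + 2*S) (P(S) = (S + S)*(S + (S - 15)) = (2*S)*(S + (-15 + S)) = (2*S)*(-15 + 2*S) = 2*S*(-15 + 2*S))
8969/P(251) = 8969/((2*251*(-15 + 2*251))) = 8969/((2*251*(-15 + 502))) = 8969/((2*251*487)) = 8969/244474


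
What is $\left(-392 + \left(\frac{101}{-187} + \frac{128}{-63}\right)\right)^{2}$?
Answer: $\frac{21608096699401}{138791961} \approx 1.5569 \cdot 10^{5}$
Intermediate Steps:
$\left(-392 + \left(\frac{101}{-187} + \frac{128}{-63}\right)\right)^{2} = \left(-392 + \left(101 \left(- \frac{1}{187}\right) + 128 \left(- \frac{1}{63}\right)\right)\right)^{2} = \left(-392 - \frac{30299}{11781}\right)^{2} = \left(- \frac{4648451}{11781}\right)^{2} = \frac{21608096699401}{138791961}$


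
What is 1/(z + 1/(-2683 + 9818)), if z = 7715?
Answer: 7135/55046526 ≈ 0.00012962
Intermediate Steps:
1/(z + 1/(-2683 + 9818)) = 1/(7715 + 1/(-2683 + 9818)) = 1/(7715 + 1/7135) = 1/(55046526/7135) = 7135/55046526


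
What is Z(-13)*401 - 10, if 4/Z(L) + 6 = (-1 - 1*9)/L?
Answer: -5383/17 ≈ -316.65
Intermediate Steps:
Z(L) = 4/(-6 - 10/L) (Z(L) = 4/(-6 + (-1 - 1*9)/L) = 4/(-6 + (-1 - 9)/L) = 4/(-6 - 10/L))
Z(-13)*401 - 10 = -2*(-13)/(5 + 3*(-13))*401 - 10 = -2*(-13)/(5 - 39)*401 - 10 = -2*(-13)/(-34)*401 - 10 = -2*(-13)*(-1/34)*401 - 10 = -13/17*401 - 10 = -5213/17 - 10 = -5383/17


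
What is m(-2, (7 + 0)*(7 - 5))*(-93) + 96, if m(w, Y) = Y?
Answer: -1206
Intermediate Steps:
m(-2, (7 + 0)*(7 - 5))*(-93) + 96 = ((7 + 0)*(7 - 5))*(-93) + 96 = (7*2)*(-93) + 96 = 14*(-93) + 96 = -1302 + 96 = -1206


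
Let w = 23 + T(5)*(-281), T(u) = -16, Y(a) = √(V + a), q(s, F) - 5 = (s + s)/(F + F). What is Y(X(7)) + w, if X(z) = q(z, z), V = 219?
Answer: 4534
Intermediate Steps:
q(s, F) = 5 + s/F (q(s, F) = 5 + (s + s)/(F + F) = 5 + (2*s)/((2*F)) = 5 + (2*s)*(1/(2*F)) = 5 + s/F)
X(z) = 6 (X(z) = 5 + z/z = 5 + 1 = 6)
Y(a) = √(219 + a)
w = 4519 (w = 23 - 16*(-281) = 23 + 4496 = 4519)
Y(X(7)) + w = √(219 + 6) + 4519 = √225 + 4519 = 15 + 4519 = 4534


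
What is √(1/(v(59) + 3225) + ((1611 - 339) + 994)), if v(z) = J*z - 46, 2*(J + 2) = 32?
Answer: √4038522295/1335 ≈ 47.603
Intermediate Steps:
J = 14 (J = -2 + (½)*32 = -2 + 16 = 14)
v(z) = -46 + 14*z (v(z) = 14*z - 46 = -46 + 14*z)
√(1/(v(59) + 3225) + ((1611 - 339) + 994)) = √(1/((-46 + 14*59) + 3225) + ((1611 - 339) + 994)) = √(1/((-46 + 826) + 3225) + (1272 + 994)) = √(1/(780 + 3225) + 2266) = √(1/4005 + 2266) = √(9075331/4005) = √4038522295/1335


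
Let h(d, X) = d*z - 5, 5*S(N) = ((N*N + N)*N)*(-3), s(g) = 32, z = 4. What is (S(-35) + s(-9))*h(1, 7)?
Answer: -25022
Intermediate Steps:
S(N) = -3*N*(N + N²)/5 (S(N) = (((N*N + N)*N)*(-3))/5 = (((N² + N)*N)*(-3))/5 = (((N + N²)*N)*(-3))/5 = ((N*(N + N²))*(-3))/5 = (-3*N*(N + N²))/5 = -3*N*(N + N²)/5)
h(d, X) = -5 + 4*d (h(d, X) = d*4 - 5 = 4*d - 5 = -5 + 4*d)
(S(-35) + s(-9))*h(1, 7) = ((⅗)*(-35)²*(-1 - 1*(-35)) + 32)*(-5 + 4*1) = ((⅗)*1225*(-1 + 35) + 32)*(-5 + 4) = ((⅗)*1225*34 + 32)*(-1) = (24990 + 32)*(-1) = 25022*(-1) = -25022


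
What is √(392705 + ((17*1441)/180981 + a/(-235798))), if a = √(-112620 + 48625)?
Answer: √(79463972562457245134074872 - 858150727164342*I*√63995)/14224985946 ≈ 626.66 - 8.5599e-7*I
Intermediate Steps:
a = I*√63995 (a = √(-63995) = I*√63995 ≈ 252.97*I)
√(392705 + ((17*1441)/180981 + a/(-235798))) = √(392705 + ((17*1441)/180981 + (I*√63995)/(-235798))) = √(392705 + (24497*(1/180981) + (I*√63995)*(-1/235798))) = √(392705 + (24497/180981 - I*√63995/235798)) = √(71072168102/180981 - I*√63995/235798)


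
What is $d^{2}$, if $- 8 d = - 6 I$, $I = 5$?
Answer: $\frac{225}{16} \approx 14.063$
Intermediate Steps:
$d = \frac{15}{4}$ ($d = - \frac{\left(-6\right) 5}{8} = \left(- \frac{1}{8}\right) \left(-30\right) = \frac{15}{4} \approx 3.75$)
$d^{2} = \left(\frac{15}{4}\right)^{2} = \frac{225}{16}$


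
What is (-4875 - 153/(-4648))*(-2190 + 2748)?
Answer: -6321818313/2324 ≈ -2.7202e+6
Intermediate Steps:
(-4875 - 153/(-4648))*(-2190 + 2748) = (-4875 - 153*(-1/4648))*558 = (-4875 + 153/4648)*558 = -22658847/4648*558 = -6321818313/2324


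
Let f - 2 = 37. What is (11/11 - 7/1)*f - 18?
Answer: -252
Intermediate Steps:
f = 39 (f = 2 + 37 = 39)
(11/11 - 7/1)*f - 18 = (11/11 - 7/1)*39 - 18 = (11*(1/11) - 7*1)*39 - 18 = (1 - 7)*39 - 18 = -6*39 - 18 = -234 - 18 = -252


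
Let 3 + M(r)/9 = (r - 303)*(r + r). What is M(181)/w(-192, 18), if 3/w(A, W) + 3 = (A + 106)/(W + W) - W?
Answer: 18594307/6 ≈ 3.0991e+6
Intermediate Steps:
w(A, W) = 3/(-3 - W + (106 + A)/(2*W)) (w(A, W) = 3/(-3 + ((A + 106)/(W + W) - W)) = 3/(-3 + ((106 + A)/((2*W)) - W)) = 3/(-3 + ((106 + A)*(1/(2*W)) - W)) = 3/(-3 + ((106 + A)/(2*W) - W)) = 3/(-3 + (-W + (106 + A)/(2*W))) = 3/(-3 - W + (106 + A)/(2*W)))
M(r) = -27 + 18*r*(-303 + r) (M(r) = -27 + 9*((r - 303)*(r + r)) = -27 + 9*((-303 + r)*(2*r)) = -27 + 9*(2*r*(-303 + r)) = -27 + 18*r*(-303 + r))
M(181)/w(-192, 18) = (-27 - 5454*181 + 18*181²)/((6*18/(106 - 192 - 6*18 - 2*18²))) = (-27 - 987174 + 18*32761)/((6*18/(106 - 192 - 108 - 2*324))) = (-27 - 987174 + 589698)/((6*18/(106 - 192 - 108 - 648))) = -397503/(6*18/(-842)) = -397503/(6*18*(-1/842)) = -397503/(-54/421) = -397503*(-421/54) = 18594307/6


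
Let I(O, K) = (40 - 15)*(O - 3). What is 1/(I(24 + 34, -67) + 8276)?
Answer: 1/9651 ≈ 0.00010362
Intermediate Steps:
I(O, K) = -75 + 25*O (I(O, K) = 25*(-3 + O) = -75 + 25*O)
1/(I(24 + 34, -67) + 8276) = 1/((-75 + 25*(24 + 34)) + 8276) = 1/((-75 + 25*58) + 8276) = 1/((-75 + 1450) + 8276) = 1/(1375 + 8276) = 1/9651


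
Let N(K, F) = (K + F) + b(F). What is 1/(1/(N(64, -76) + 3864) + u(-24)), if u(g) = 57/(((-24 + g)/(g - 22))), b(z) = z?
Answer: 3776/206265 ≈ 0.018307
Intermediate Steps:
N(K, F) = K + 2*F (N(K, F) = (K + F) + F = (F + K) + F = K + 2*F)
u(g) = 57*(-22 + g)/(-24 + g) (u(g) = 57/(((-24 + g)/(-22 + g))) = 57*((-22 + g)/(-24 + g)) = 57*(-22 + g)/(-24 + g))
1/(1/(N(64, -76) + 3864) + u(-24)) = 1/(1/((64 + 2*(-76)) + 3864) + 57*(-22 - 24)/(-24 - 24)) = 1/(1/((64 - 152) + 3864) + 57*(-46)/(-48)) = 1/(1/(-88 + 3864) + 57*(-1/48)*(-46)) = 1/(1/3776 + 437/8) = 1/(206265/3776) = 3776/206265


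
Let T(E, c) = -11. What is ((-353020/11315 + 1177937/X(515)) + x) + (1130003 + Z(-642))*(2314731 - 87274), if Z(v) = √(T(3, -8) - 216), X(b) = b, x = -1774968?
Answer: 2933461566340049706/1165445 + 2227457*I*√227 ≈ 2.517e+12 + 3.356e+7*I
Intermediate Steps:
Z(v) = I*√227 (Z(v) = √(-11 - 216) = √(-227) = I*√227)
((-353020/11315 + 1177937/X(515)) + x) + (1130003 + Z(-642))*(2314731 - 87274) = ((-353020/11315 + 1177937/515) - 1774968) + (1130003 + I*√227)*(2314731 - 87274) = ((-353020*1/11315 + 1177937*(1/515)) - 1774968) + (1130003 + I*√227)*2227457 = ((-70604/2263 + 1177937/515) - 1774968) + (2517033092371 + 2227457*I*√227) = (2629310371/1165445 - 1774968) + (2517033092371 + 2227457*I*√227) = -2065998270389/1165445 + (2517033092371 + 2227457*I*√227) = 2933461566340049706/1165445 + 2227457*I*√227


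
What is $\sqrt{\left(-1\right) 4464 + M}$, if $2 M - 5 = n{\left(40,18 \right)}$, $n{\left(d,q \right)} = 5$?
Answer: $7 i \sqrt{91} \approx 66.776 i$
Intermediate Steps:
$M = 5$ ($M = \frac{5}{2} + \frac{1}{2} \cdot 5 = \frac{5}{2} + \frac{5}{2} = 5$)
$\sqrt{\left(-1\right) 4464 + M} = \sqrt{\left(-1\right) 4464 + 5} = \sqrt{-4464 + 5} = \sqrt{-4459} = 7 i \sqrt{91}$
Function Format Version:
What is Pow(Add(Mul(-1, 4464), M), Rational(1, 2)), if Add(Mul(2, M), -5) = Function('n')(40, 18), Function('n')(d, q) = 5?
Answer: Mul(7, I, Pow(91, Rational(1, 2))) ≈ Mul(66.776, I)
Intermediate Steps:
M = 5 (M = Add(Rational(5, 2), Mul(Rational(1, 2), 5)) = Add(Rational(5, 2), Rational(5, 2)) = 5)
Pow(Add(Mul(-1, 4464), M), Rational(1, 2)) = Pow(Add(Mul(-1, 4464), 5), Rational(1, 2)) = Pow(Add(-4464, 5), Rational(1, 2)) = Pow(-4459, Rational(1, 2)) = Mul(7, I, Pow(91, Rational(1, 2)))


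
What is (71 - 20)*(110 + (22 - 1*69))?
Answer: 3213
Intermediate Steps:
(71 - 20)*(110 + (22 - 1*69)) = 51*(110 + (22 - 69)) = 51*(110 - 47) = 51*63 = 3213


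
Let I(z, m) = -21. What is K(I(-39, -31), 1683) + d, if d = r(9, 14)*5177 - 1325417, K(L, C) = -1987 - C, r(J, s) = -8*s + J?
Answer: -1862318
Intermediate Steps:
r(J, s) = J - 8*s
d = -1858648 (d = (9 - 8*14)*5177 - 1325417 = (9 - 112)*5177 - 1325417 = -103*5177 - 1325417 = -533231 - 1325417 = -1858648)
K(I(-39, -31), 1683) + d = (-1987 - 1*1683) - 1858648 = (-1987 - 1683) - 1858648 = -3670 - 1858648 = -1862318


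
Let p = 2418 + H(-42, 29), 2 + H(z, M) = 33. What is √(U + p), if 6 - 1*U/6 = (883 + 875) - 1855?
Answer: √3067 ≈ 55.380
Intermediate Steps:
H(z, M) = 31 (H(z, M) = -2 + 33 = 31)
p = 2449 (p = 2418 + 31 = 2449)
U = 618 (U = 36 - 6*((883 + 875) - 1855) = 36 - 6*(1758 - 1855) = 36 - 6*(-97) = 36 + 582 = 618)
√(U + p) = √(618 + 2449) = √3067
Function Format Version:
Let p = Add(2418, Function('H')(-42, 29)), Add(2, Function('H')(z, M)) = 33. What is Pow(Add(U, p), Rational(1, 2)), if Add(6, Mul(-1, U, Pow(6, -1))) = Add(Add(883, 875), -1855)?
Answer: Pow(3067, Rational(1, 2)) ≈ 55.380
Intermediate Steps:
Function('H')(z, M) = 31 (Function('H')(z, M) = Add(-2, 33) = 31)
p = 2449 (p = Add(2418, 31) = 2449)
U = 618 (U = Add(36, Mul(-6, Add(Add(883, 875), -1855))) = Add(36, Mul(-6, Add(1758, -1855))) = Add(36, Mul(-6, -97)) = Add(36, 582) = 618)
Pow(Add(U, p), Rational(1, 2)) = Pow(Add(618, 2449), Rational(1, 2)) = Pow(3067, Rational(1, 2))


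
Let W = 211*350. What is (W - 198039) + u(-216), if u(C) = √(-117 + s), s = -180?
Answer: -124189 + 3*I*√33 ≈ -1.2419e+5 + 17.234*I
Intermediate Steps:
W = 73850
u(C) = 3*I*√33 (u(C) = √(-117 - 180) = √(-297) = 3*I*√33)
(W - 198039) + u(-216) = (73850 - 198039) + 3*I*√33 = -124189 + 3*I*√33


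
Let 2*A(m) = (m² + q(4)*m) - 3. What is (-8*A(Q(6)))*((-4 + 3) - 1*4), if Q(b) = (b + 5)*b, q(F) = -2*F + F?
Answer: 81780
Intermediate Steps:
q(F) = -F
Q(b) = b*(5 + b) (Q(b) = (5 + b)*b = b*(5 + b))
A(m) = -3/2 + m²/2 - 2*m (A(m) = ((m² + (-1*4)*m) - 3)/2 = ((m² - 4*m) - 3)/2 = (-3 + m² - 4*m)/2 = -3/2 + m²/2 - 2*m)
(-8*A(Q(6)))*((-4 + 3) - 1*4) = (-8*(-3/2 + (6*(5 + 6))²/2 - 12*(5 + 6)))*((-4 + 3) - 1*4) = (-8*(-3/2 + (6*11)²/2 - 12*11))*(-1 - 4) = -8*(-3/2 + (½)*66² - 2*66)*(-5) = -8*(-3/2 + (½)*4356 - 132)*(-5) = -8*(-3/2 + 2178 - 132)*(-5) = -8*4089/2*(-5) = -16356*(-5) = 81780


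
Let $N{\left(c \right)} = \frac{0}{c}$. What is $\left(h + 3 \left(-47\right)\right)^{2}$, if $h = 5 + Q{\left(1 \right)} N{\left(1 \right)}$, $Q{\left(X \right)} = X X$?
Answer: $18496$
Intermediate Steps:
$Q{\left(X \right)} = X^{2}$
$N{\left(c \right)} = 0$
$h = 5$ ($h = 5 + 1^{2} \cdot 0 = 5 + 1 \cdot 0 = 5 + 0 = 5$)
$\left(h + 3 \left(-47\right)\right)^{2} = \left(5 + 3 \left(-47\right)\right)^{2} = \left(5 - 141\right)^{2} = \left(-136\right)^{2} = 18496$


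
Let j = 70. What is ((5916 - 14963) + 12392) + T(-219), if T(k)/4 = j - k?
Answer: 4501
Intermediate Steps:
T(k) = 280 - 4*k (T(k) = 4*(70 - k) = 280 - 4*k)
((5916 - 14963) + 12392) + T(-219) = ((5916 - 14963) + 12392) + (280 - 4*(-219)) = (-9047 + 12392) + (280 + 876) = 3345 + 1156 = 4501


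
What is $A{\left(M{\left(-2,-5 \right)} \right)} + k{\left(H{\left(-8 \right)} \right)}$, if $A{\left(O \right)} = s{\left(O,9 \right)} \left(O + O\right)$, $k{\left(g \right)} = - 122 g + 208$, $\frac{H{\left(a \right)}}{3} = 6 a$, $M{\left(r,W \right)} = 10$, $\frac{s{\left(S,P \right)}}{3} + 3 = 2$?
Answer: $17716$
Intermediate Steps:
$s{\left(S,P \right)} = -3$ ($s{\left(S,P \right)} = -9 + 3 \cdot 2 = -9 + 6 = -3$)
$H{\left(a \right)} = 18 a$ ($H{\left(a \right)} = 3 \cdot 6 a = 18 a$)
$k{\left(g \right)} = 208 - 122 g$
$A{\left(O \right)} = - 6 O$ ($A{\left(O \right)} = - 3 \left(O + O\right) = - 3 \cdot 2 O = - 6 O$)
$A{\left(M{\left(-2,-5 \right)} \right)} + k{\left(H{\left(-8 \right)} \right)} = \left(-6\right) 10 - \left(-208 + 122 \cdot 18 \left(-8\right)\right) = -60 + \left(208 - -17568\right) = -60 + \left(208 + 17568\right) = -60 + 17776 = 17716$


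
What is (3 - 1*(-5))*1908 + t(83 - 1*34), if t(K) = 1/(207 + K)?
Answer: 3907585/256 ≈ 15264.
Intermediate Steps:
(3 - 1*(-5))*1908 + t(83 - 1*34) = (3 - 1*(-5))*1908 + 1/(207 + (83 - 1*34)) = (3 + 5)*1908 + 1/(207 + (83 - 34)) = 8*1908 + 1/(207 + 49) = 15264 + 1/256 = 3907585/256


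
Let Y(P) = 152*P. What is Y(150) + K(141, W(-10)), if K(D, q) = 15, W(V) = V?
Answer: 22815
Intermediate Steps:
Y(150) + K(141, W(-10)) = 152*150 + 15 = 22800 + 15 = 22815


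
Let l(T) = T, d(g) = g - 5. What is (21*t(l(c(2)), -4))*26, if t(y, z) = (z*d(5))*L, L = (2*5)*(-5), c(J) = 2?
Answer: 0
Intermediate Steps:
d(g) = -5 + g
L = -50 (L = 10*(-5) = -50)
t(y, z) = 0 (t(y, z) = (z*(-5 + 5))*(-50) = (z*0)*(-50) = 0*(-50) = 0)
(21*t(l(c(2)), -4))*26 = (21*0)*26 = 0*26 = 0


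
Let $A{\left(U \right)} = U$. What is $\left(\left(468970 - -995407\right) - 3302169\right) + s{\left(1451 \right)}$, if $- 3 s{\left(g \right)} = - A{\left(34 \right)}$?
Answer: $- \frac{5513342}{3} \approx -1.8378 \cdot 10^{6}$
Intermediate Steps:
$s{\left(g \right)} = \frac{34}{3}$ ($s{\left(g \right)} = - \frac{\left(-1\right) 34}{3} = \left(- \frac{1}{3}\right) \left(-34\right) = \frac{34}{3}$)
$\left(\left(468970 - -995407\right) - 3302169\right) + s{\left(1451 \right)} = \left(\left(468970 - -995407\right) - 3302169\right) + \frac{34}{3} = \left(\left(468970 + 995407\right) - 3302169\right) + \frac{34}{3} = \left(1464377 - 3302169\right) + \frac{34}{3} = -1837792 + \frac{34}{3} = - \frac{5513342}{3}$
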